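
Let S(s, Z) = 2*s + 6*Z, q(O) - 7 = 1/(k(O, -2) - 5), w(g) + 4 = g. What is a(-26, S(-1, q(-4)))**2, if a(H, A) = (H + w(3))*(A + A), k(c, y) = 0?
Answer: 109746576/25 ≈ 4.3899e+6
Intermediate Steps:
w(g) = -4 + g
q(O) = 34/5 (q(O) = 7 + 1/(0 - 5) = 7 + 1/(-5) = 7 - 1/5 = 34/5)
a(H, A) = 2*A*(-1 + H) (a(H, A) = (H + (-4 + 3))*(A + A) = (H - 1)*(2*A) = (-1 + H)*(2*A) = 2*A*(-1 + H))
a(-26, S(-1, q(-4)))**2 = (2*(2*(-1) + 6*(34/5))*(-1 - 26))**2 = (2*(-2 + 204/5)*(-27))**2 = (2*(194/5)*(-27))**2 = (-10476/5)**2 = 109746576/25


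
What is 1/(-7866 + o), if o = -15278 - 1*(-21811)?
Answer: -1/1333 ≈ -0.00075019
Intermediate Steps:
o = 6533 (o = -15278 + 21811 = 6533)
1/(-7866 + o) = 1/(-7866 + 6533) = 1/(-1333) = -1/1333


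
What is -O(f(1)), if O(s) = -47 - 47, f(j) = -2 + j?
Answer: 94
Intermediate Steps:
O(s) = -94
-O(f(1)) = -1*(-94) = 94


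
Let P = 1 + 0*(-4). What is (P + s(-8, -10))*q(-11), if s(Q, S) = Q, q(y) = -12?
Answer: 84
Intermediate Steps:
P = 1 (P = 1 + 0 = 1)
(P + s(-8, -10))*q(-11) = (1 - 8)*(-12) = -7*(-12) = 84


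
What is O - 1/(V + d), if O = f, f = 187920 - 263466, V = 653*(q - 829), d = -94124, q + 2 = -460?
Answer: -70797707261/937147 ≈ -75546.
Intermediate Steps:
q = -462 (q = -2 - 460 = -462)
V = -843023 (V = 653*(-462 - 829) = 653*(-1291) = -843023)
f = -75546
O = -75546
O - 1/(V + d) = -75546 - 1/(-843023 - 94124) = -75546 - 1/(-937147) = -75546 - 1*(-1/937147) = -75546 + 1/937147 = -70797707261/937147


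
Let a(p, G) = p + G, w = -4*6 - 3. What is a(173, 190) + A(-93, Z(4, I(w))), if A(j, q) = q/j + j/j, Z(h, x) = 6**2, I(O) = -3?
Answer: 11272/31 ≈ 363.61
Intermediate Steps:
w = -27 (w = -24 - 3 = -27)
Z(h, x) = 36
A(j, q) = 1 + q/j (A(j, q) = q/j + 1 = 1 + q/j)
a(p, G) = G + p
a(173, 190) + A(-93, Z(4, I(w))) = (190 + 173) + (-93 + 36)/(-93) = 363 - 1/93*(-57) = 363 + 19/31 = 11272/31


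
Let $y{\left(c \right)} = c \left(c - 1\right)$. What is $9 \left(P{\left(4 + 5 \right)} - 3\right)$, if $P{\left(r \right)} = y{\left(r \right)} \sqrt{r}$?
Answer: $1917$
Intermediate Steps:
$y{\left(c \right)} = c \left(-1 + c\right)$
$P{\left(r \right)} = r^{\frac{3}{2}} \left(-1 + r\right)$ ($P{\left(r \right)} = r \left(-1 + r\right) \sqrt{r} = r^{\frac{3}{2}} \left(-1 + r\right)$)
$9 \left(P{\left(4 + 5 \right)} - 3\right) = 9 \left(\left(4 + 5\right)^{\frac{3}{2}} \left(-1 + \left(4 + 5\right)\right) - 3\right) = 9 \left(9^{\frac{3}{2}} \left(-1 + 9\right) - 3\right) = 9 \left(27 \cdot 8 - 3\right) = 9 \left(216 - 3\right) = 9 \cdot 213 = 1917$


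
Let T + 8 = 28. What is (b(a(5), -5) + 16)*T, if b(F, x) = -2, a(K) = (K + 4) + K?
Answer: 280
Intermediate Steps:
T = 20 (T = -8 + 28 = 20)
a(K) = 4 + 2*K (a(K) = (4 + K) + K = 4 + 2*K)
(b(a(5), -5) + 16)*T = (-2 + 16)*20 = 14*20 = 280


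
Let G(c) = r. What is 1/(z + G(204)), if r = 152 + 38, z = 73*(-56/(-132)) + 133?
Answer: 33/11681 ≈ 0.0028251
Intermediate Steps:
z = 5411/33 (z = 73*(-56*(-1/132)) + 133 = 73*(14/33) + 133 = 1022/33 + 133 = 5411/33 ≈ 163.97)
r = 190
G(c) = 190
1/(z + G(204)) = 1/(5411/33 + 190) = 1/(11681/33) = 33/11681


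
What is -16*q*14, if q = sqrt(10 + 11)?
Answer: -224*sqrt(21) ≈ -1026.5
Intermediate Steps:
q = sqrt(21) ≈ 4.5826
-16*q*14 = -16*sqrt(21)*14 = -224*sqrt(21)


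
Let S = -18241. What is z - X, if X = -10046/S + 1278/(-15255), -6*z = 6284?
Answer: -10798802726/10306165 ≈ -1047.8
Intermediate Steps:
z = -3142/3 (z = -⅙*6284 = -3142/3 ≈ -1047.3)
X = 14437748/30918495 (X = -10046/(-18241) + 1278/(-15255) = -10046*(-1/18241) + 1278*(-1/15255) = 10046/18241 - 142/1695 = 14437748/30918495 ≈ 0.46696)
z - X = -3142/3 - 1*14437748/30918495 = -3142/3 - 14437748/30918495 = -10798802726/10306165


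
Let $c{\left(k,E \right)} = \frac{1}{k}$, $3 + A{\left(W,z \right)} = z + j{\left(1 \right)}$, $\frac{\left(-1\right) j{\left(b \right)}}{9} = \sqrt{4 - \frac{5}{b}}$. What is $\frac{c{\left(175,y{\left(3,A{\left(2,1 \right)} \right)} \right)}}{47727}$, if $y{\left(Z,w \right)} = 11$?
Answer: $\frac{1}{8352225} \approx 1.1973 \cdot 10^{-7}$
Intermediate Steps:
$j{\left(b \right)} = - 9 \sqrt{4 - \frac{5}{b}}$
$A{\left(W,z \right)} = -3 + z - 9 i$ ($A{\left(W,z \right)} = -3 + \left(z - 9 \sqrt{4 - \frac{5}{1}}\right) = -3 + \left(z - 9 \sqrt{4 - 5}\right) = -3 + \left(z - 9 \sqrt{-1}\right) = -3 + \left(z - 9 i\right) = -3 + z - 9 i$)
$\frac{c{\left(175,y{\left(3,A{\left(2,1 \right)} \right)} \right)}}{47727} = \frac{1}{175 \cdot 47727} = \frac{1}{175} \cdot \frac{1}{47727} = \frac{1}{8352225}$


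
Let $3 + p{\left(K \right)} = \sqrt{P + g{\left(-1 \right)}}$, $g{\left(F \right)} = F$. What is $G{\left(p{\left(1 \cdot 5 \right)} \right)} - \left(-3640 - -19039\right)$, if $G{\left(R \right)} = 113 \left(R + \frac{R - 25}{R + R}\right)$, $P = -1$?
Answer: $\frac{- 90812 i - 32041 \sqrt{2}}{2 \left(\sqrt{2} + 3 i\right)} \approx -15296.0 + 341.4 i$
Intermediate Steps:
$p{\left(K \right)} = -3 + i \sqrt{2}$ ($p{\left(K \right)} = -3 + \sqrt{-1 - 1} = -3 + \sqrt{-2} = -3 + i \sqrt{2}$)
$G{\left(R \right)} = 113 R + \frac{113 \left(-25 + R\right)}{2 R}$ ($G{\left(R \right)} = 113 \left(R + \frac{-25 + R}{2 R}\right) = 113 R + \frac{113 \left(-25 + R\right)}{2 R}$)
$G{\left(p{\left(1 \cdot 5 \right)} \right)} - \left(-3640 - -19039\right) = \left(\frac{113}{2} + 113 \left(-3 + i \sqrt{2}\right) - \frac{2825}{2 \left(-3 + i \sqrt{2}\right)}\right) - \left(-3640 - -19039\right) = \left(\frac{113}{2} - \left(339 - 113 i \sqrt{2}\right) - \frac{2825}{2 \left(-3 + i \sqrt{2}\right)}\right) - \left(-3640 + 19039\right) = \left(- \frac{565}{2} - \frac{2825}{2 \left(-3 + i \sqrt{2}\right)} + 113 i \sqrt{2}\right) - 15399 = - \frac{31363}{2} - \frac{2825}{2 \left(-3 + i \sqrt{2}\right)} + 113 i \sqrt{2}$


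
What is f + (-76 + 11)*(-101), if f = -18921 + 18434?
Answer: 6078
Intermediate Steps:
f = -487
f + (-76 + 11)*(-101) = -487 + (-76 + 11)*(-101) = -487 - 65*(-101) = -487 + 6565 = 6078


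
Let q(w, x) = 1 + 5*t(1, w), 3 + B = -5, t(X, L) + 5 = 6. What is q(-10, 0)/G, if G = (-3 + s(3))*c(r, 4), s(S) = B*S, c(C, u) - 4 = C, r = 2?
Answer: -1/27 ≈ -0.037037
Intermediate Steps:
t(X, L) = 1 (t(X, L) = -5 + 6 = 1)
B = -8 (B = -3 - 5 = -8)
c(C, u) = 4 + C
s(S) = -8*S
q(w, x) = 6 (q(w, x) = 1 + 5*1 = 1 + 5 = 6)
G = -162 (G = (-3 - 8*3)*(4 + 2) = (-3 - 24)*6 = -27*6 = -162)
q(-10, 0)/G = 6/(-162) = 6*(-1/162) = -1/27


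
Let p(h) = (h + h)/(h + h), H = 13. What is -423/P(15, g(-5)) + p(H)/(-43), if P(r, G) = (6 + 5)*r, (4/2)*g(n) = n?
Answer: -6118/2365 ≈ -2.5869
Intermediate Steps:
g(n) = n/2
P(r, G) = 11*r
p(h) = 1 (p(h) = (2*h)/((2*h)) = (2*h)*(1/(2*h)) = 1)
-423/P(15, g(-5)) + p(H)/(-43) = -423/(11*15) + 1/(-43) = -423/165 + 1*(-1/43) = -423*1/165 - 1/43 = -141/55 - 1/43 = -6118/2365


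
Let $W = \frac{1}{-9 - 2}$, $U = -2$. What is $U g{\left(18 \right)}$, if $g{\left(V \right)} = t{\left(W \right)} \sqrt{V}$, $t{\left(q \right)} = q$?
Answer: $\frac{6 \sqrt{2}}{11} \approx 0.77139$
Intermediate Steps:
$W = - \frac{1}{11}$ ($W = \frac{1}{-11} = - \frac{1}{11} \approx -0.090909$)
$g{\left(V \right)} = - \frac{\sqrt{V}}{11}$
$U g{\left(18 \right)} = - 2 \left(- \frac{\sqrt{18}}{11}\right) = - 2 \left(- \frac{3 \sqrt{2}}{11}\right) = \frac{6 \sqrt{2}}{11}$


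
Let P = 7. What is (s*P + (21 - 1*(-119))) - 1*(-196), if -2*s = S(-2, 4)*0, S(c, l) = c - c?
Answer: 336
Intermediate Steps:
S(c, l) = 0
s = 0 (s = -0*0 = -½*0 = 0)
(s*P + (21 - 1*(-119))) - 1*(-196) = (0*7 + (21 - 1*(-119))) - 1*(-196) = (0 + (21 + 119)) + 196 = (0 + 140) + 196 = 140 + 196 = 336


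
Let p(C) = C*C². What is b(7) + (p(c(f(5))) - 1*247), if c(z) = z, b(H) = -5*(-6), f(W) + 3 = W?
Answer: -209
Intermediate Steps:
f(W) = -3 + W
b(H) = 30
p(C) = C³
b(7) + (p(c(f(5))) - 1*247) = 30 + ((-3 + 5)³ - 1*247) = 30 + (2³ - 247) = 30 + (8 - 247) = 30 - 239 = -209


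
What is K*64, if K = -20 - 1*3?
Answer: -1472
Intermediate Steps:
K = -23 (K = -20 - 3 = -23)
K*64 = -23*64 = -1472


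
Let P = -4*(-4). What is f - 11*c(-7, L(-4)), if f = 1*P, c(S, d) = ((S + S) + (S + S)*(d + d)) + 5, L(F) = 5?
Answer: 1655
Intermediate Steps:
P = 16
c(S, d) = 5 + 2*S + 4*S*d (c(S, d) = (2*S + (2*S)*(2*d)) + 5 = (2*S + 4*S*d) + 5 = 5 + 2*S + 4*S*d)
f = 16 (f = 1*16 = 16)
f - 11*c(-7, L(-4)) = 16 - 11*(5 + 2*(-7) + 4*(-7)*5) = 16 - 11*(5 - 14 - 140) = 16 - 11*(-149) = 16 + 1639 = 1655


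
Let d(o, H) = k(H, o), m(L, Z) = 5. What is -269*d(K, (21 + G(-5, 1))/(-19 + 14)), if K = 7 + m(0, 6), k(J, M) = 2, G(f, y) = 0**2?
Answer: -538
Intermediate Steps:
G(f, y) = 0
K = 12 (K = 7 + 5 = 12)
d(o, H) = 2
-269*d(K, (21 + G(-5, 1))/(-19 + 14)) = -269*2 = -538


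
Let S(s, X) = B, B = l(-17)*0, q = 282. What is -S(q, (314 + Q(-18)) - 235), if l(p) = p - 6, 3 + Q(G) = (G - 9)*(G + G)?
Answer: 0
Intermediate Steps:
Q(G) = -3 + 2*G*(-9 + G) (Q(G) = -3 + (G - 9)*(G + G) = -3 + (-9 + G)*(2*G) = -3 + 2*G*(-9 + G))
l(p) = -6 + p
B = 0 (B = (-6 - 17)*0 = -23*0 = 0)
S(s, X) = 0
-S(q, (314 + Q(-18)) - 235) = -1*0 = 0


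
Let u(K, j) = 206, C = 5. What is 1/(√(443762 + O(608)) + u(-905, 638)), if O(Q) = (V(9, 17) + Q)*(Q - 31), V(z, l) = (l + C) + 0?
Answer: -103/382418 + √201818/382418 ≈ 0.00090540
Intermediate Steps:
V(z, l) = 5 + l (V(z, l) = (l + 5) + 0 = (5 + l) + 0 = 5 + l)
O(Q) = (-31 + Q)*(22 + Q) (O(Q) = ((5 + 17) + Q)*(Q - 31) = (22 + Q)*(-31 + Q) = (-31 + Q)*(22 + Q))
1/(√(443762 + O(608)) + u(-905, 638)) = 1/(√(443762 + (-682 + 608² - 9*608)) + 206) = 1/(√(443762 + (-682 + 369664 - 5472)) + 206) = 1/(√(443762 + 363510) + 206) = 1/(√807272 + 206) = 1/(2*√201818 + 206) = 1/(206 + 2*√201818)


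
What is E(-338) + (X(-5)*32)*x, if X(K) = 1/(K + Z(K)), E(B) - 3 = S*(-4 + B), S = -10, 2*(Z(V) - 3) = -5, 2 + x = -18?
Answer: 32087/9 ≈ 3565.2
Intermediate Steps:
x = -20 (x = -2 - 18 = -20)
Z(V) = 1/2 (Z(V) = 3 + (1/2)*(-5) = 3 - 5/2 = 1/2)
E(B) = 43 - 10*B (E(B) = 3 - 10*(-4 + B) = 3 + (40 - 10*B) = 43 - 10*B)
X(K) = 1/(1/2 + K) (X(K) = 1/(K + 1/2) = 1/(1/2 + K))
E(-338) + (X(-5)*32)*x = (43 - 10*(-338)) + ((2/(1 + 2*(-5)))*32)*(-20) = (43 + 3380) + ((2/(1 - 10))*32)*(-20) = 3423 + ((2/(-9))*32)*(-20) = 3423 + ((2*(-1/9))*32)*(-20) = 3423 - 2/9*32*(-20) = 3423 - 64/9*(-20) = 3423 + 1280/9 = 32087/9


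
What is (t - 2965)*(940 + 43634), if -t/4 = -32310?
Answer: 5628581850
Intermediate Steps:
t = 129240 (t = -4*(-32310) = 129240)
(t - 2965)*(940 + 43634) = (129240 - 2965)*(940 + 43634) = 126275*44574 = 5628581850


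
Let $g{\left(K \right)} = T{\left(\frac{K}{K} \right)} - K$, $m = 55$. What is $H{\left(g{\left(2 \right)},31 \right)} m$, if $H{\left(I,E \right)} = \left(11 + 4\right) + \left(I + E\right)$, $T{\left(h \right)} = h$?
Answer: $2475$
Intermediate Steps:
$g{\left(K \right)} = 1 - K$ ($g{\left(K \right)} = \frac{K}{K} - K = 1 - K$)
$H{\left(I,E \right)} = 15 + E + I$ ($H{\left(I,E \right)} = 15 + \left(E + I\right) = 15 + E + I$)
$H{\left(g{\left(2 \right)},31 \right)} m = \left(15 + 31 + \left(1 - 2\right)\right) 55 = \left(15 + 31 - 1\right) 55 = 45 \cdot 55 = 2475$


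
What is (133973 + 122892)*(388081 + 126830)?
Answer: 132262614015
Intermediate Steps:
(133973 + 122892)*(388081 + 126830) = 256865*514911 = 132262614015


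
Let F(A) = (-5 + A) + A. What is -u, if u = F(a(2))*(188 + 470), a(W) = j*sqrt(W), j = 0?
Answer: 3290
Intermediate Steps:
a(W) = 0 (a(W) = 0*sqrt(W) = 0)
F(A) = -5 + 2*A
u = -3290 (u = (-5 + 2*0)*(188 + 470) = (-5 + 0)*658 = -5*658 = -3290)
-u = -1*(-3290) = 3290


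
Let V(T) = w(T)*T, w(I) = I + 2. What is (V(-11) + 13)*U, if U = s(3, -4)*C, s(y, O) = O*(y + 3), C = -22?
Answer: 59136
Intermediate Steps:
w(I) = 2 + I
V(T) = T*(2 + T) (V(T) = (2 + T)*T = T*(2 + T))
s(y, O) = O*(3 + y)
U = 528 (U = -4*(3 + 3)*(-22) = -4*6*(-22) = -24*(-22) = 528)
(V(-11) + 13)*U = (-11*(2 - 11) + 13)*528 = (-11*(-9) + 13)*528 = (99 + 13)*528 = 112*528 = 59136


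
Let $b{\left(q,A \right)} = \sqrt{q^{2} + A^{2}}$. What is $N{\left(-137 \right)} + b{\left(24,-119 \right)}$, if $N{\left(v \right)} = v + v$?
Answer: $-274 + \sqrt{14737} \approx -152.6$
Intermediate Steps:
$N{\left(v \right)} = 2 v$
$b{\left(q,A \right)} = \sqrt{A^{2} + q^{2}}$
$N{\left(-137 \right)} + b{\left(24,-119 \right)} = 2 \left(-137\right) + \sqrt{\left(-119\right)^{2} + 24^{2}} = -274 + \sqrt{14161 + 576} = -274 + \sqrt{14737}$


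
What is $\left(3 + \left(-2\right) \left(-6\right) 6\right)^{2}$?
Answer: $5625$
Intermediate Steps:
$\left(3 + \left(-2\right) \left(-6\right) 6\right)^{2} = \left(3 + 12 \cdot 6\right)^{2} = \left(3 + 72\right)^{2} = 75^{2} = 5625$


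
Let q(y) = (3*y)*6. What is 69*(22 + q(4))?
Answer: 6486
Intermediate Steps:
q(y) = 18*y
69*(22 + q(4)) = 69*(22 + 18*4) = 69*(22 + 72) = 69*94 = 6486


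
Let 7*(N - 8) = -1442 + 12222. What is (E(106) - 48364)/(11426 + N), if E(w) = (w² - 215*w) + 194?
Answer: -29862/6487 ≈ -4.6034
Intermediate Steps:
N = 1548 (N = 8 + (-1442 + 12222)/7 = 8 + (⅐)*10780 = 8 + 1540 = 1548)
E(w) = 194 + w² - 215*w
(E(106) - 48364)/(11426 + N) = ((194 + 106² - 215*106) - 48364)/(11426 + 1548) = ((194 + 11236 - 22790) - 48364)/12974 = (-11360 - 48364)*(1/12974) = -59724*1/12974 = -29862/6487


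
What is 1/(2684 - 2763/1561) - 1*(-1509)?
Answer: 6318125710/4186961 ≈ 1509.0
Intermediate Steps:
1/(2684 - 2763/1561) - 1*(-1509) = 1/(2684 - 2763*1/1561) + 1509 = 1/(2684 - 2763/1561) + 1509 = 1/(4186961/1561) + 1509 = 1561/4186961 + 1509 = 6318125710/4186961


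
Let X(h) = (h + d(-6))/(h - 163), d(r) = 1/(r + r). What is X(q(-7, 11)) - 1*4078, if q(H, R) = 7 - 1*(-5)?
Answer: -7389479/1812 ≈ -4078.1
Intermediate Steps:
d(r) = 1/(2*r)
q(H, R) = 12 (q(H, R) = 7 + 5 = 12)
X(h) = (-1/12 + h)/(-163 + h) (X(h) = (h + (½)/(-6))/(h - 163) = (h + (½)*(-⅙))/(-163 + h) = (h - 1/12)/(-163 + h) = (-1/12 + h)/(-163 + h))
X(q(-7, 11)) - 1*4078 = (-1/12 + 12)/(-163 + 12) - 1*4078 = (143/12)/(-151) - 4078 = -1/151*143/12 - 4078 = -143/1812 - 4078 = -7389479/1812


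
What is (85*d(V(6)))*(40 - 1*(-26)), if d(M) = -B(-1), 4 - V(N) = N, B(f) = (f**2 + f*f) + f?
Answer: -5610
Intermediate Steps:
B(f) = f + 2*f**2 (B(f) = (f**2 + f**2) + f = 2*f**2 + f = f + 2*f**2)
V(N) = 4 - N
d(M) = -1 (d(M) = -(-1)*(1 + 2*(-1)) = -(-1)*(1 - 2) = -(-1)*(-1) = -1*1 = -1)
(85*d(V(6)))*(40 - 1*(-26)) = (85*(-1))*(40 - 1*(-26)) = -85*(40 + 26) = -85*66 = -5610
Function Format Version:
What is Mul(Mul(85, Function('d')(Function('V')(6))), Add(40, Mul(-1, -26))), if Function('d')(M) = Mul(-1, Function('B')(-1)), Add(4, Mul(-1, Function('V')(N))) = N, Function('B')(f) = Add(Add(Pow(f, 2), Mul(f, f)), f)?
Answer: -5610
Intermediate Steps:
Function('B')(f) = Add(f, Mul(2, Pow(f, 2))) (Function('B')(f) = Add(Add(Pow(f, 2), Pow(f, 2)), f) = Add(Mul(2, Pow(f, 2)), f) = Add(f, Mul(2, Pow(f, 2))))
Function('V')(N) = Add(4, Mul(-1, N))
Function('d')(M) = -1 (Function('d')(M) = Mul(-1, Mul(-1, Add(1, Mul(2, -1)))) = Mul(-1, Mul(-1, Add(1, -2))) = Mul(-1, Mul(-1, -1)) = Mul(-1, 1) = -1)
Mul(Mul(85, Function('d')(Function('V')(6))), Add(40, Mul(-1, -26))) = Mul(Mul(85, -1), Add(40, Mul(-1, -26))) = Mul(-85, Add(40, 26)) = Mul(-85, 66) = -5610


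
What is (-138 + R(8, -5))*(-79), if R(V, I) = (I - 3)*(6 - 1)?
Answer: 14062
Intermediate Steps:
R(V, I) = -15 + 5*I (R(V, I) = (-3 + I)*5 = -15 + 5*I)
(-138 + R(8, -5))*(-79) = (-138 + (-15 + 5*(-5)))*(-79) = (-138 + (-15 - 25))*(-79) = (-138 - 40)*(-79) = -178*(-79) = 14062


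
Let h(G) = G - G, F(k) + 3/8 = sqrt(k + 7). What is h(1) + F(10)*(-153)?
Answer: 459/8 - 153*sqrt(17) ≈ -573.46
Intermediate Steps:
F(k) = -3/8 + sqrt(7 + k) (F(k) = -3/8 + sqrt(k + 7) = -3/8 + sqrt(7 + k))
h(G) = 0
h(1) + F(10)*(-153) = 0 + (-3/8 + sqrt(7 + 10))*(-153) = 0 + (-3/8 + sqrt(17))*(-153) = 0 + (459/8 - 153*sqrt(17)) = 459/8 - 153*sqrt(17)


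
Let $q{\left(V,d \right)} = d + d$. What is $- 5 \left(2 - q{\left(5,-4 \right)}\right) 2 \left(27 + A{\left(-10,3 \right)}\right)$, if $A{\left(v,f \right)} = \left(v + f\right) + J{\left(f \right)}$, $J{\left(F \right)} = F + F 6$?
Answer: $-4100$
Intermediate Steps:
$q{\left(V,d \right)} = 2 d$
$J{\left(F \right)} = 7 F$ ($J{\left(F \right)} = F + 6 F = 7 F$)
$A{\left(v,f \right)} = v + 8 f$ ($A{\left(v,f \right)} = \left(v + f\right) + 7 f = \left(f + v\right) + 7 f = v + 8 f$)
$- 5 \left(2 - q{\left(5,-4 \right)}\right) 2 \left(27 + A{\left(-10,3 \right)}\right) = - 5 \left(2 - 2 \left(-4\right)\right) 2 \left(27 + \left(-10 + 8 \cdot 3\right)\right) = - 5 \left(2 - -8\right) 2 \left(27 + \left(-10 + 24\right)\right) = - 5 \left(2 + 8\right) 2 \left(27 + 14\right) = \left(-5\right) 10 \cdot 2 \cdot 41 = \left(-50\right) 2 \cdot 41 = \left(-100\right) 41 = -4100$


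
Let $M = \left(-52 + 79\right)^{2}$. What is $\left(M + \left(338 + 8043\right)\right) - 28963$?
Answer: $-19853$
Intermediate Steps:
$M = 729$ ($M = 27^{2} = 729$)
$\left(M + \left(338 + 8043\right)\right) - 28963 = \left(729 + \left(338 + 8043\right)\right) - 28963 = \left(729 + 8381\right) - 28963 = 9110 - 28963 = -19853$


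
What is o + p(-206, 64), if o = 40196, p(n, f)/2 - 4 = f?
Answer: 40332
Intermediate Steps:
p(n, f) = 8 + 2*f
o + p(-206, 64) = 40196 + (8 + 2*64) = 40196 + (8 + 128) = 40196 + 136 = 40332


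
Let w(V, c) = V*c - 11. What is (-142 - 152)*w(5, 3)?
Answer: -1176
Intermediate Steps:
w(V, c) = -11 + V*c
(-142 - 152)*w(5, 3) = (-142 - 152)*(-11 + 5*3) = -294*(-11 + 15) = -294*4 = -1176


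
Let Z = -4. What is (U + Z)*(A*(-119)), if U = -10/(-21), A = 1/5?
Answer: 1258/15 ≈ 83.867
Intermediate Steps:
A = ⅕ ≈ 0.20000
U = 10/21 (U = -10*(-1/21) = 10/21 ≈ 0.47619)
(U + Z)*(A*(-119)) = (10/21 - 4)*((⅕)*(-119)) = -74/21*(-119/5) = 1258/15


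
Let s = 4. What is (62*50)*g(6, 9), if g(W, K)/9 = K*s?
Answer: 1004400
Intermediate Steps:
g(W, K) = 36*K (g(W, K) = 9*(K*4) = 9*(4*K) = 36*K)
(62*50)*g(6, 9) = (62*50)*(36*9) = 3100*324 = 1004400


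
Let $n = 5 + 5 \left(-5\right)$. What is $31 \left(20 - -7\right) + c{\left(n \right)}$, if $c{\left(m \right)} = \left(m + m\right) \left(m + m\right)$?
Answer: $2437$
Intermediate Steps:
$n = -20$ ($n = 5 - 25 = -20$)
$c{\left(m \right)} = 4 m^{2}$ ($c{\left(m \right)} = 2 m 2 m = 4 m^{2}$)
$31 \left(20 - -7\right) + c{\left(n \right)} = 31 \left(20 - -7\right) + 4 \left(-20\right)^{2} = 31 \left(20 + 7\right) + 4 \cdot 400 = 31 \cdot 27 + 1600 = 837 + 1600 = 2437$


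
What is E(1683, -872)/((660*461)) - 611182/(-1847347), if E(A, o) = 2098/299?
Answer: 27802694047343/84030032833890 ≈ 0.33087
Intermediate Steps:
E(A, o) = 2098/299 (E(A, o) = 2098*(1/299) = 2098/299)
E(1683, -872)/((660*461)) - 611182/(-1847347) = 2098/(299*((660*461))) - 611182/(-1847347) = (2098/299)/304260 - 611182*(-1/1847347) = (2098/299)*(1/304260) + 611182/1847347 = 1049/45486870 + 611182/1847347 = 27802694047343/84030032833890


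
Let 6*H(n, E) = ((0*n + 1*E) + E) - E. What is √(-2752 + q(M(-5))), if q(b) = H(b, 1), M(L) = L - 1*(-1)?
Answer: I*√99066/6 ≈ 52.458*I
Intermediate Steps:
M(L) = 1 + L (M(L) = L + 1 = 1 + L)
H(n, E) = E/6 (H(n, E) = (((0*n + 1*E) + E) - E)/6 = (((0 + E) + E) - E)/6 = ((E + E) - E)/6 = (2*E - E)/6 = E/6)
q(b) = ⅙ (q(b) = (⅙)*1 = ⅙)
√(-2752 + q(M(-5))) = √(-2752 + ⅙) = √(-16511/6) = I*√99066/6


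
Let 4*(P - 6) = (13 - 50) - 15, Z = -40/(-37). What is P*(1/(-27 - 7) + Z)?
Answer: -9261/1258 ≈ -7.3617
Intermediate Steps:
Z = 40/37 (Z = -40*(-1/37) = 40/37 ≈ 1.0811)
P = -7 (P = 6 + ((13 - 50) - 15)/4 = 6 + (-37 - 15)/4 = 6 + (¼)*(-52) = 6 - 13 = -7)
P*(1/(-27 - 7) + Z) = -7*(1/(-27 - 7) + 40/37) = -7*(1/(-34) + 40/37) = -7*(-1/34 + 40/37) = -7*1323/1258 = -9261/1258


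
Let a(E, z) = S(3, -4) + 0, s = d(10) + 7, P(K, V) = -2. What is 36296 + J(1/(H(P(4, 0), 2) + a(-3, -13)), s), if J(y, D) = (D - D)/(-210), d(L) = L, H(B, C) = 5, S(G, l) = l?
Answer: 36296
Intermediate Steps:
s = 17 (s = 10 + 7 = 17)
a(E, z) = -4 (a(E, z) = -4 + 0 = -4)
J(y, D) = 0 (J(y, D) = 0*(-1/210) = 0)
36296 + J(1/(H(P(4, 0), 2) + a(-3, -13)), s) = 36296 + 0 = 36296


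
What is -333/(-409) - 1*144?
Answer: -58563/409 ≈ -143.19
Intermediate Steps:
-333/(-409) - 1*144 = -333*(-1/409) - 144 = 333/409 - 144 = -58563/409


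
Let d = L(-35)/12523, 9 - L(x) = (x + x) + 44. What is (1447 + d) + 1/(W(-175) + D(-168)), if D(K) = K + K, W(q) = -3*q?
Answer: 489263821/338121 ≈ 1447.0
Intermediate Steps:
D(K) = 2*K
L(x) = -35 - 2*x (L(x) = 9 - ((x + x) + 44) = 9 - (2*x + 44) = 9 - (44 + 2*x) = 9 + (-44 - 2*x) = -35 - 2*x)
d = 5/1789 (d = (-35 - 2*(-35))/12523 = (-35 + 70)*(1/12523) = 35*(1/12523) = 5/1789 ≈ 0.0027949)
(1447 + d) + 1/(W(-175) + D(-168)) = (1447 + 5/1789) + 1/(-3*(-175) + 2*(-168)) = 2588688/1789 + 1/(525 - 336) = 2588688/1789 + 1/189 = 489263821/338121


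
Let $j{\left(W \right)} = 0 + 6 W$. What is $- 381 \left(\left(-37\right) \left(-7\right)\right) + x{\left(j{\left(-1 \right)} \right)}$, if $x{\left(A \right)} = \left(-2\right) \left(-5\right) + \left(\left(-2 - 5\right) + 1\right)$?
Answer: $-98675$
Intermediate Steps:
$j{\left(W \right)} = 6 W$
$x{\left(A \right)} = 4$ ($x{\left(A \right)} = 10 + \left(-7 + 1\right) = 10 - 6 = 4$)
$- 381 \left(\left(-37\right) \left(-7\right)\right) + x{\left(j{\left(-1 \right)} \right)} = - 381 \left(\left(-37\right) \left(-7\right)\right) + 4 = \left(-381\right) 259 + 4 = -98679 + 4 = -98675$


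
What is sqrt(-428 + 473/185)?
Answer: I*sqrt(14560795)/185 ≈ 20.626*I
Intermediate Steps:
sqrt(-428 + 473/185) = sqrt(-78707/185) = I*sqrt(14560795)/185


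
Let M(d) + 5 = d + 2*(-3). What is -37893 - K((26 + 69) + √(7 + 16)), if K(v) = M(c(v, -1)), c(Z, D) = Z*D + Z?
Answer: -37882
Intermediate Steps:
c(Z, D) = Z + D*Z (c(Z, D) = D*Z + Z = Z + D*Z)
M(d) = -11 + d (M(d) = -5 + (d + 2*(-3)) = -5 + (d - 6) = -5 + (-6 + d) = -11 + d)
K(v) = -11 (K(v) = -11 + v*(1 - 1) = -11 + v*0 = -11 + 0 = -11)
-37893 - K((26 + 69) + √(7 + 16)) = -37893 - 1*(-11) = -37893 + 11 = -37882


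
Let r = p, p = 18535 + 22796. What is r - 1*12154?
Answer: 29177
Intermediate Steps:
p = 41331
r = 41331
r - 1*12154 = 41331 - 1*12154 = 41331 - 12154 = 29177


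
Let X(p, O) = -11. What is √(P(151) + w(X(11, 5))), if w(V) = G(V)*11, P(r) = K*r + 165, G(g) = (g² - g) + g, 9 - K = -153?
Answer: √25958 ≈ 161.11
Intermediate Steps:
K = 162 (K = 9 - 1*(-153) = 9 + 153 = 162)
G(g) = g²
P(r) = 165 + 162*r (P(r) = 162*r + 165 = 165 + 162*r)
w(V) = 11*V² (w(V) = V²*11 = 11*V²)
√(P(151) + w(X(11, 5))) = √((165 + 162*151) + 11*(-11)²) = √((165 + 24462) + 11*121) = √(24627 + 1331) = √25958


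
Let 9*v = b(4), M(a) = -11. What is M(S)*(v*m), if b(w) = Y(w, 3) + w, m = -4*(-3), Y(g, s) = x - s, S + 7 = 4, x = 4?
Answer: -220/3 ≈ -73.333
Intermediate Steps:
S = -3 (S = -7 + 4 = -3)
Y(g, s) = 4 - s
m = 12
b(w) = 1 + w (b(w) = (4 - 1*3) + w = (4 - 3) + w = 1 + w)
v = 5/9 (v = (1 + 4)/9 = (1/9)*5 = 5/9 ≈ 0.55556)
M(S)*(v*m) = -55*12/9 = -11*20/3 = -220/3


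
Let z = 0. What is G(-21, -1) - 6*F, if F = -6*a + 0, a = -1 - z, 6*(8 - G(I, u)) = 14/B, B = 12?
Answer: -1015/36 ≈ -28.194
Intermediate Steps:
G(I, u) = 281/36 (G(I, u) = 8 - 7/(3*12) = 8 - 1/6*7/6 = 8 - 7/36 = 281/36)
a = -1 (a = -1 - 1*0 = -1 + 0 = -1)
F = 6 (F = -6*(-1) + 0 = 6 + 0 = 6)
G(-21, -1) - 6*F = 281/36 - 6*6 = 281/36 - 36 = -1015/36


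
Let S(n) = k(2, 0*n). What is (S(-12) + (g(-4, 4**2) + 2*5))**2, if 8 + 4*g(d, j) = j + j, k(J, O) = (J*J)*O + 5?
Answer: 441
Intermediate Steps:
k(J, O) = 5 + O*J**2 (k(J, O) = J**2*O + 5 = O*J**2 + 5 = 5 + O*J**2)
g(d, j) = -2 + j/2 (g(d, j) = -2 + (j + j)/4 = -2 + (2*j)/4 = -2 + j/2)
S(n) = 5 (S(n) = 5 + (0*n)*2**2 = 5 + 0*4 = 5 + 0 = 5)
(S(-12) + (g(-4, 4**2) + 2*5))**2 = (5 + ((-2 + (1/2)*4**2) + 2*5))**2 = (5 + ((-2 + (1/2)*16) + 10))**2 = (5 + ((-2 + 8) + 10))**2 = (5 + (6 + 10))**2 = (5 + 16)**2 = 21**2 = 441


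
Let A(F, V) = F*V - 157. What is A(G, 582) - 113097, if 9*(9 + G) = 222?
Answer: -104136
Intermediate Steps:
G = 47/3 (G = -9 + (1/9)*222 = -9 + 74/3 = 47/3 ≈ 15.667)
A(F, V) = -157 + F*V
A(G, 582) - 113097 = (-157 + (47/3)*582) - 113097 = (-157 + 9118) - 113097 = 8961 - 113097 = -104136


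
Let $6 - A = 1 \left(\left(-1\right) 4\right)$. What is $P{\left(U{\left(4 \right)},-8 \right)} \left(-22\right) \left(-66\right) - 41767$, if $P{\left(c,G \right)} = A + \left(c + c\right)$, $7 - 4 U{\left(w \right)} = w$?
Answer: $-25069$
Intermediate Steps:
$U{\left(w \right)} = \frac{7}{4} - \frac{w}{4}$
$A = 10$ ($A = 6 - 1 \left(\left(-1\right) 4\right) = 6 - 1 \left(-4\right) = 6 - -4 = 6 + 4 = 10$)
$P{\left(c,G \right)} = 10 + 2 c$ ($P{\left(c,G \right)} = 10 + \left(c + c\right) = 10 + 2 c$)
$P{\left(U{\left(4 \right)},-8 \right)} \left(-22\right) \left(-66\right) - 41767 = \left(10 + 2 \left(\frac{7}{4} - 1\right)\right) \left(-22\right) \left(-66\right) - 41767 = \left(10 + 2 \cdot \frac{3}{4}\right) \left(-22\right) \left(-66\right) - 41767 = \left(10 + \frac{3}{2}\right) \left(-22\right) \left(-66\right) - 41767 = \frac{23}{2} \left(-22\right) \left(-66\right) - 41767 = \left(-253\right) \left(-66\right) - 41767 = 16698 - 41767 = -25069$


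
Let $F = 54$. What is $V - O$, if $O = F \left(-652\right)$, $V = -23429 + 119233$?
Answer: $131012$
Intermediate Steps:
$V = 95804$
$O = -35208$ ($O = 54 \left(-652\right) = -35208$)
$V - O = 95804 - -35208 = 95804 + 35208 = 131012$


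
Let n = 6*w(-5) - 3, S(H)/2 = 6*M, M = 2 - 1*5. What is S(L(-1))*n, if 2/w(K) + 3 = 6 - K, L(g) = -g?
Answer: 54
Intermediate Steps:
M = -3 (M = 2 - 5 = -3)
w(K) = 2/(3 - K) (w(K) = 2/(-3 + (6 - K)) = 2/(3 - K))
S(H) = -36 (S(H) = 2*(6*(-3)) = 2*(-18) = -36)
n = -3/2 (n = 6*(-2/(-3 - 5)) - 3 = 6*(-2/(-8)) - 3 = 6*(-2*(-⅛)) - 3 = 6*(¼) - 3 = 3/2 - 3 = -3/2 ≈ -1.5000)
S(L(-1))*n = -36*(-3/2) = 54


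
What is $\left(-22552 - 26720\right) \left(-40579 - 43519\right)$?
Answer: $4143676656$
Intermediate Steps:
$\left(-22552 - 26720\right) \left(-40579 - 43519\right) = \left(-49272\right) \left(-84098\right) = 4143676656$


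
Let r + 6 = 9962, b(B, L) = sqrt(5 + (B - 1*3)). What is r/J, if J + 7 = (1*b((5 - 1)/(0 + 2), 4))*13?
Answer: 524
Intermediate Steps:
b(B, L) = sqrt(2 + B) (b(B, L) = sqrt(5 + (B - 3)) = sqrt(5 + (-3 + B)) = sqrt(2 + B))
r = 9956 (r = -6 + 9962 = 9956)
J = 19 (J = -7 + (1*sqrt(2 + (5 - 1)/(0 + 2)))*13 = -7 + (1*sqrt(2 + 4/2))*13 = -7 + (1*sqrt(2 + 4*(1/2)))*13 = -7 + (1*sqrt(2 + 2))*13 = -7 + (1*sqrt(4))*13 = -7 + (1*2)*13 = -7 + 2*13 = -7 + 26 = 19)
r/J = 9956/19 = 9956*(1/19) = 524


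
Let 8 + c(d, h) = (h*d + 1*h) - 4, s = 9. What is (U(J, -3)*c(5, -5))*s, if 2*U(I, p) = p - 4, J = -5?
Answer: 1323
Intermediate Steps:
U(I, p) = -2 + p/2 (U(I, p) = (p - 4)/2 = (-4 + p)/2 = -2 + p/2)
c(d, h) = -12 + h + d*h (c(d, h) = -8 + ((h*d + 1*h) - 4) = -8 + ((d*h + h) - 4) = -8 + ((h + d*h) - 4) = -8 + (-4 + h + d*h) = -12 + h + d*h)
(U(J, -3)*c(5, -5))*s = ((-2 + (1/2)*(-3))*(-12 - 5 + 5*(-5)))*9 = ((-2 - 3/2)*(-12 - 5 - 25))*9 = -7/2*(-42)*9 = 147*9 = 1323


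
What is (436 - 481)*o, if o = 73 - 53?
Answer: -900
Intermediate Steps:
o = 20
(436 - 481)*o = (436 - 481)*20 = -45*20 = -900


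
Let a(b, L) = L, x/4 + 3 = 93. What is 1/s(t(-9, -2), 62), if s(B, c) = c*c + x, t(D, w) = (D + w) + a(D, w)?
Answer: 1/4204 ≈ 0.00023787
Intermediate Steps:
x = 360 (x = -12 + 4*93 = -12 + 372 = 360)
t(D, w) = D + 2*w (t(D, w) = (D + w) + w = D + 2*w)
s(B, c) = 360 + c**2 (s(B, c) = c*c + 360 = c**2 + 360 = 360 + c**2)
1/s(t(-9, -2), 62) = 1/(360 + 62**2) = 1/(360 + 3844) = 1/4204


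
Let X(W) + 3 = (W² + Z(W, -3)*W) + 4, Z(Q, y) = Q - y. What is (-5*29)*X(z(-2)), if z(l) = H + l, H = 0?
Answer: -435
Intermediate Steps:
z(l) = l (z(l) = 0 + l = l)
X(W) = 1 + W² + W*(3 + W) (X(W) = -3 + ((W² + (W - 1*(-3))*W) + 4) = -3 + ((W² + (W + 3)*W) + 4) = -3 + ((W² + (3 + W)*W) + 4) = -3 + ((W² + W*(3 + W)) + 4) = -3 + (4 + W² + W*(3 + W)) = 1 + W² + W*(3 + W))
(-5*29)*X(z(-2)) = (-5*29)*(1 + (-2)² - 2*(3 - 2)) = -145*(1 + 4 - 2*1) = -145*(1 + 4 - 2) = -145*3 = -435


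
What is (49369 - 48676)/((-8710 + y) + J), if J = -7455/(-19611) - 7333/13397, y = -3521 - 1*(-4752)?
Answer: -60690298977/654996961807 ≈ -0.092657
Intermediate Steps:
y = 1231 (y = -3521 + 4752 = 1231)
J = -14644276/87576189 (J = -7455*(-1/19611) - 7333*1/13397 = 2485/6537 - 7333/13397 = -14644276/87576189 ≈ -0.16722)
(49369 - 48676)/((-8710 + y) + J) = (49369 - 48676)/((-8710 + 1231) - 14644276/87576189) = 693/(-7479 - 14644276/87576189) = 693/(-654996961807/87576189) = 693*(-87576189/654996961807) = -60690298977/654996961807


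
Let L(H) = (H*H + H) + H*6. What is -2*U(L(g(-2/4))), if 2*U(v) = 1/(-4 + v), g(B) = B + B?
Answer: ⅒ ≈ 0.10000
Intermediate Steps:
g(B) = 2*B
L(H) = H² + 7*H (L(H) = (H² + H) + 6*H = (H + H²) + 6*H = H² + 7*H)
U(v) = 1/(2*(-4 + v))
-2*U(L(g(-2/4))) = -1/(-4 + (2*(-2/4))*(7 + 2*(-2/4))) = -1/(-4 + (2*(-2*¼))*(7 + 2*(-2*¼))) = -1/(-4 + (2*(-½))*(7 + 2*(-½))) = -1/(-4 - (7 - 1)) = -1/(-4 - 1*6) = -1/(-4 - 6) = -1/(-10) = -(-1)/10 = -2*(-1/20) = ⅒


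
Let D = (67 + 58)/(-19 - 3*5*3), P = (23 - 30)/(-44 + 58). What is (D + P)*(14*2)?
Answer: -1099/16 ≈ -68.688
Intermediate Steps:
P = -1/2 (P = -7/14 = -7*1/14 = -1/2 ≈ -0.50000)
D = -125/64 (D = 125/(-19 - 15*3) = 125/(-19 - 45) = 125/(-64) = 125*(-1/64) = -125/64 ≈ -1.9531)
(D + P)*(14*2) = (-125/64 - 1/2)*(14*2) = -157/64*28 = -1099/16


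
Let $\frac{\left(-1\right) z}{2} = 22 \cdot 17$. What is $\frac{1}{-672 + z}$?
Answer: $- \frac{1}{1420} \approx -0.00070423$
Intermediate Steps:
$z = -748$ ($z = - 2 \cdot 22 \cdot 17 = \left(-2\right) 374 = -748$)
$\frac{1}{-672 + z} = \frac{1}{-672 - 748} = \frac{1}{-1420} = - \frac{1}{1420}$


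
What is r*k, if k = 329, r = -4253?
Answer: -1399237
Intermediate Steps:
r*k = -4253*329 = -1399237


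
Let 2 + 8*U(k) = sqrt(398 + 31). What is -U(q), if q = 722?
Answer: 1/4 - sqrt(429)/8 ≈ -2.3390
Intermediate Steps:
U(k) = -1/4 + sqrt(429)/8 (U(k) = -1/4 + sqrt(398 + 31)/8 = -1/4 + sqrt(429)/8)
-U(q) = -(-1/4 + sqrt(429)/8) = 1/4 - sqrt(429)/8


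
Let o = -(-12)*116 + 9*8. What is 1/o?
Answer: 1/1464 ≈ 0.00068306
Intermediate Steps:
o = 1464 (o = -12*(-116) + 72 = 1392 + 72 = 1464)
1/o = 1/1464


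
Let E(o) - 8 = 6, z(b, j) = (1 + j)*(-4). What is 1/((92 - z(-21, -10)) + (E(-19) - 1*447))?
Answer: -1/377 ≈ -0.0026525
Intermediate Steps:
z(b, j) = -4 - 4*j
E(o) = 14 (E(o) = 8 + 6 = 14)
1/((92 - z(-21, -10)) + (E(-19) - 1*447)) = 1/((92 - (-4 - 4*(-10))) + (14 - 1*447)) = 1/((92 - (-4 + 40)) + (14 - 447)) = 1/((92 - 1*36) - 433) = 1/((92 - 36) - 433) = 1/(56 - 433) = 1/(-377) = -1/377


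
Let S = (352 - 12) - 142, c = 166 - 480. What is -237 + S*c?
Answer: -62409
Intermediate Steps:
c = -314
S = 198 (S = 340 - 142 = 198)
-237 + S*c = -237 + 198*(-314) = -237 - 62172 = -62409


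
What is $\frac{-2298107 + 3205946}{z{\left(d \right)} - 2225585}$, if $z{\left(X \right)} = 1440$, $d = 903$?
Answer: $- \frac{907839}{2224145} \approx -0.40817$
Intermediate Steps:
$\frac{-2298107 + 3205946}{z{\left(d \right)} - 2225585} = \frac{-2298107 + 3205946}{1440 - 2225585} = \frac{907839}{-2224145} = 907839 \left(- \frac{1}{2224145}\right) = - \frac{907839}{2224145}$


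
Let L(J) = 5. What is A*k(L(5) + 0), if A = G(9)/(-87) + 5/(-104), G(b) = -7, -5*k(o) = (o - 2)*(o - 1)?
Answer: -293/3770 ≈ -0.077719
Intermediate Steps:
k(o) = -(-1 + o)*(-2 + o)/5 (k(o) = -(o - 2)*(o - 1)/5 = -(-2 + o)*(-1 + o)/5 = -(-1 + o)*(-2 + o)/5)
A = 293/9048 (A = -7/(-87) + 5/(-104) = -7*(-1/87) + 5*(-1/104) = 7/87 - 5/104 = 293/9048 ≈ 0.032383)
A*k(L(5) + 0) = 293*(-2/5 - (5 + 0)**2/5 + 3*(5 + 0)/5)/9048 = 293*(-2/5 - 1/5*5**2 + (3/5)*5)/9048 = 293*(-2/5 - 1/5*25 + 3)/9048 = 293*(-2/5 - 5 + 3)/9048 = (293/9048)*(-12/5) = -293/3770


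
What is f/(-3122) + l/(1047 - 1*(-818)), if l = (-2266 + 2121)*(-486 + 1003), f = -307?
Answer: -46693635/1164506 ≈ -40.097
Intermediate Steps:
l = -74965 (l = -145*517 = -74965)
f/(-3122) + l/(1047 - 1*(-818)) = -307/(-3122) - 74965/(1047 - 1*(-818)) = -307*(-1/3122) - 74965/(1047 + 818) = 307/3122 - 74965/1865 = 307/3122 - 74965*1/1865 = 307/3122 - 14993/373 = -46693635/1164506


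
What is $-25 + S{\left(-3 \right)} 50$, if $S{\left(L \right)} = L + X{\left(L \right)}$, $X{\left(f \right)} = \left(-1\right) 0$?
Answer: $-175$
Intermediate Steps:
$X{\left(f \right)} = 0$
$S{\left(L \right)} = L$ ($S{\left(L \right)} = L + 0 = L$)
$-25 + S{\left(-3 \right)} 50 = -25 - 150 = -175$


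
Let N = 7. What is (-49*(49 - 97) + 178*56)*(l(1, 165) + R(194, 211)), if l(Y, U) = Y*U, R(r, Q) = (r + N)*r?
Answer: 482438880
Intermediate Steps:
R(r, Q) = r*(7 + r) (R(r, Q) = (r + 7)*r = (7 + r)*r = r*(7 + r))
l(Y, U) = U*Y
(-49*(49 - 97) + 178*56)*(l(1, 165) + R(194, 211)) = (-49*(49 - 97) + 178*56)*(165*1 + 194*(7 + 194)) = (-49*(-48) + 9968)*(165 + 194*201) = (2352 + 9968)*(165 + 38994) = 12320*39159 = 482438880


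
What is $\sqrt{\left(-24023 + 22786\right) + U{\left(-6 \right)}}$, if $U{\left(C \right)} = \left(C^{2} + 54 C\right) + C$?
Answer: $i \sqrt{1531} \approx 39.128 i$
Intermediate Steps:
$U{\left(C \right)} = C^{2} + 55 C$
$\sqrt{\left(-24023 + 22786\right) + U{\left(-6 \right)}} = \sqrt{\left(-24023 + 22786\right) - 6 \left(55 - 6\right)} = \sqrt{-1237 - 294} = \sqrt{-1531} = i \sqrt{1531}$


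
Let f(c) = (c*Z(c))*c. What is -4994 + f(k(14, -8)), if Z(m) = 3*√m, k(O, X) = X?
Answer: -4994 + 384*I*√2 ≈ -4994.0 + 543.06*I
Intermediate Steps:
f(c) = 3*c^(5/2) (f(c) = (c*(3*√c))*c = (3*c^(3/2))*c = 3*c^(5/2))
-4994 + f(k(14, -8)) = -4994 + 3*(-8)^(5/2) = -4994 + 3*(128*I*√2) = -4994 + 384*I*√2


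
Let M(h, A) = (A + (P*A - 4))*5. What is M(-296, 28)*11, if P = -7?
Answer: -9460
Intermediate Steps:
M(h, A) = -20 - 30*A (M(h, A) = (A + (-7*A - 4))*5 = (A + (-4 - 7*A))*5 = (-4 - 6*A)*5 = -20 - 30*A)
M(-296, 28)*11 = (-20 - 30*28)*11 = (-20 - 840)*11 = -860*11 = -9460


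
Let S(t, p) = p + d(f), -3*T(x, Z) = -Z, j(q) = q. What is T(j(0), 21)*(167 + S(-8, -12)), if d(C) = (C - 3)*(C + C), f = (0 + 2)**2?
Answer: 1141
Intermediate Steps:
f = 4 (f = 2**2 = 4)
d(C) = 2*C*(-3 + C) (d(C) = (-3 + C)*(2*C) = 2*C*(-3 + C))
T(x, Z) = Z/3 (T(x, Z) = -(-1)*Z/3 = Z/3)
S(t, p) = 8 + p (S(t, p) = p + 2*4*(-3 + 4) = p + 2*4*1 = p + 8 = 8 + p)
T(j(0), 21)*(167 + S(-8, -12)) = ((1/3)*21)*(167 + (8 - 12)) = 7*(167 - 4) = 7*163 = 1141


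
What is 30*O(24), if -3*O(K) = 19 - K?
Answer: 50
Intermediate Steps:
O(K) = -19/3 + K/3 (O(K) = -(19 - K)/3 = -19/3 + K/3)
30*O(24) = 30*(-19/3 + (⅓)*24) = 30*(-19/3 + 8) = 30*(5/3) = 50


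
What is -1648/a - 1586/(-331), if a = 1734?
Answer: 1102318/286977 ≈ 3.8411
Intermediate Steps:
-1648/a - 1586/(-331) = -1648/1734 - 1586/(-331) = -1648*1/1734 - 1586*(-1/331) = -824/867 + 1586/331 = 1102318/286977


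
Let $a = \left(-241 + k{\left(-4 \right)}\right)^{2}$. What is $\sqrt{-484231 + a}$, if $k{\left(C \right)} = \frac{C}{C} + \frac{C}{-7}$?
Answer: $\frac{i \sqrt{20918343}}{7} \approx 653.38 i$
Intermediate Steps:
$k{\left(C \right)} = 1 - \frac{C}{7}$ ($k{\left(C \right)} = 1 + C \left(- \frac{1}{7}\right) = 1 - \frac{C}{7}$)
$a = \frac{2808976}{49}$ ($a = \left(-241 + \left(1 - - \frac{4}{7}\right)\right)^{2} = \left(-241 + \left(1 + \frac{4}{7}\right)\right)^{2} = \left(-241 + \frac{11}{7}\right)^{2} = \left(- \frac{1676}{7}\right)^{2} = \frac{2808976}{49} \approx 57326.0$)
$\sqrt{-484231 + a} = \sqrt{-484231 + \frac{2808976}{49}} = \sqrt{- \frac{20918343}{49}} = \frac{i \sqrt{20918343}}{7}$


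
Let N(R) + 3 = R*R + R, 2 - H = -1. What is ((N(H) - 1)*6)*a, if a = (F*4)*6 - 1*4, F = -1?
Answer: -1344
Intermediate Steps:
H = 3 (H = 2 - 1*(-1) = 2 + 1 = 3)
N(R) = -3 + R + R**2 (N(R) = -3 + (R*R + R) = -3 + (R**2 + R) = -3 + (R + R**2) = -3 + R + R**2)
a = -28 (a = -1*4*6 - 1*4 = -4*6 - 4 = -24 - 4 = -28)
((N(H) - 1)*6)*a = (((-3 + 3 + 3**2) - 1)*6)*(-28) = (((-3 + 3 + 9) - 1)*6)*(-28) = ((9 - 1)*6)*(-28) = (8*6)*(-28) = 48*(-28) = -1344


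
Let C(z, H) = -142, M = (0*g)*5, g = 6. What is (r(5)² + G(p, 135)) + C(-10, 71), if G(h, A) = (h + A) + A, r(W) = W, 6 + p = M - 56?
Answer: 91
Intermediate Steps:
M = 0 (M = (0*6)*5 = 0*5 = 0)
p = -62 (p = -6 + (0 - 56) = -6 - 56 = -62)
G(h, A) = h + 2*A (G(h, A) = (A + h) + A = h + 2*A)
(r(5)² + G(p, 135)) + C(-10, 71) = (5² + (-62 + 2*135)) - 142 = (25 + (-62 + 270)) - 142 = (25 + 208) - 142 = 233 - 142 = 91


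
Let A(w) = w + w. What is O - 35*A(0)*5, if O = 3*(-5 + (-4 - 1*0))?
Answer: -27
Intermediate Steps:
A(w) = 2*w
O = -27 (O = 3*(-5 + (-4 + 0)) = 3*(-5 - 4) = 3*(-9) = -27)
O - 35*A(0)*5 = -27 - 35*2*0*5 = -27 - 0*5 = -27 - 35*0 = -27 + 0 = -27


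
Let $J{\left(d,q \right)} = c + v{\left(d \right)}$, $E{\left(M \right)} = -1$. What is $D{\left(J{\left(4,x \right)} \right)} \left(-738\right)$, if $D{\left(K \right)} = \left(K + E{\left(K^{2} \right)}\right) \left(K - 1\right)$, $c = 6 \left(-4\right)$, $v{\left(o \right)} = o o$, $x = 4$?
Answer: $-59778$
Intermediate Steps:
$v{\left(o \right)} = o^{2}$
$c = -24$
$J{\left(d,q \right)} = -24 + d^{2}$
$D{\left(K \right)} = \left(-1 + K\right)^{2}$ ($D{\left(K \right)} = \left(K - 1\right) \left(K - 1\right) = \left(-1 + K\right) \left(-1 + K\right) = \left(-1 + K\right)^{2}$)
$D{\left(J{\left(4,x \right)} \right)} \left(-738\right) = \left(1 + \left(-24 + 4^{2}\right)^{2} - 2 \left(-24 + 4^{2}\right)\right) \left(-738\right) = \left(1 + \left(-24 + 16\right)^{2} - 2 \left(-24 + 16\right)\right) \left(-738\right) = \left(1 + \left(-8\right)^{2} - -16\right) \left(-738\right) = \left(1 + 64 + 16\right) \left(-738\right) = 81 \left(-738\right) = -59778$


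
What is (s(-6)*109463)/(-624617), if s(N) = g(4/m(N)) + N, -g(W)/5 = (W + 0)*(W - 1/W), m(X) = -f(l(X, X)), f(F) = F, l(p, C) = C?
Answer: 3174427/5621553 ≈ 0.56469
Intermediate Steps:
m(X) = -X
g(W) = -5*W*(W - 1/W) (g(W) = -5*(W + 0)*(W - 1/W) = -5*W*(W - 1/W))
s(N) = 5 + N - 80/N**2 (s(N) = (5 - 5*16/N**2) + N = (5 - 80/N**2) + N = 5 + N - 80/N**2)
(s(-6)*109463)/(-624617) = ((5 - 6 - 80/(-6)**2)*109463)/(-624617) = ((5 - 6 - 80*1/36)*109463)*(-1/624617) = ((5 - 6 - 20/9)*109463)*(-1/624617) = -29/9*109463*(-1/624617) = -3174427/9*(-1/624617) = 3174427/5621553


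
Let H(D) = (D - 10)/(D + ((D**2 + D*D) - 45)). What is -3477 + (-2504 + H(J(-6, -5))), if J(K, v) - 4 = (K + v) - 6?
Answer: -1674703/280 ≈ -5981.1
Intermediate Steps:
J(K, v) = -2 + K + v (J(K, v) = 4 + ((K + v) - 6) = 4 + (-6 + K + v) = -2 + K + v)
H(D) = (-10 + D)/(-45 + D + 2*D**2) (H(D) = (-10 + D)/(D + ((D**2 + D**2) - 45)) = (-10 + D)/(D + (2*D**2 - 45)) = (-10 + D)/(D + (-45 + 2*D**2)) = (-10 + D)/(-45 + D + 2*D**2))
-3477 + (-2504 + H(J(-6, -5))) = -3477 + (-2504 + (-10 + (-2 - 6 - 5))/(-45 + (-2 - 6 - 5) + 2*(-2 - 6 - 5)**2)) = -3477 + (-2504 + (-10 - 13)/(-45 - 13 + 2*(-13)**2)) = -3477 + (-2504 - 23/(-45 - 13 + 2*169)) = -3477 + (-2504 - 23/(-45 - 13 + 338)) = -3477 + (-2504 - 23/280) = -3477 - 701143/280 = -1674703/280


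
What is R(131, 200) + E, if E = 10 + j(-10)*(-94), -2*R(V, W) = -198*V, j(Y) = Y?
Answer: 13919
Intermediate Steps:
R(V, W) = 99*V (R(V, W) = -(-99)*V = 99*V)
E = 950 (E = 10 - 10*(-94) = 10 + 940 = 950)
R(131, 200) + E = 99*131 + 950 = 12969 + 950 = 13919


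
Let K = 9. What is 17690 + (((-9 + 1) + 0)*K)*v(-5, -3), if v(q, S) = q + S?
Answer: 18266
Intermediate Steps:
v(q, S) = S + q
17690 + (((-9 + 1) + 0)*K)*v(-5, -3) = 17690 + (((-9 + 1) + 0)*9)*(-3 - 5) = 17690 + ((-8 + 0)*9)*(-8) = 17690 - 8*9*(-8) = 17690 - 72*(-8) = 17690 + 576 = 18266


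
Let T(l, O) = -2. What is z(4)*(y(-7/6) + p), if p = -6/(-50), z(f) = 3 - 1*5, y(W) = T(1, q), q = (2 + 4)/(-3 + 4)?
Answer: 94/25 ≈ 3.7600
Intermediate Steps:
q = 6 (q = 6/1 = 6*1 = 6)
y(W) = -2
z(f) = -2 (z(f) = 3 - 5 = -2)
p = 3/25 (p = -6*(-1/50) = 3/25 ≈ 0.12000)
z(4)*(y(-7/6) + p) = -2*(-2 + 3/25) = -2*(-47/25) = 94/25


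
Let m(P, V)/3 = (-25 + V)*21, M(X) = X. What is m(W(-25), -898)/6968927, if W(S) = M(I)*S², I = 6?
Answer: -8307/995561 ≈ -0.0083440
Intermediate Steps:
W(S) = 6*S²
m(P, V) = -1575 + 63*V (m(P, V) = 3*((-25 + V)*21) = 3*(-525 + 21*V) = -1575 + 63*V)
m(W(-25), -898)/6968927 = (-1575 + 63*(-898))/6968927 = (-1575 - 56574)*(1/6968927) = -58149*1/6968927 = -8307/995561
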